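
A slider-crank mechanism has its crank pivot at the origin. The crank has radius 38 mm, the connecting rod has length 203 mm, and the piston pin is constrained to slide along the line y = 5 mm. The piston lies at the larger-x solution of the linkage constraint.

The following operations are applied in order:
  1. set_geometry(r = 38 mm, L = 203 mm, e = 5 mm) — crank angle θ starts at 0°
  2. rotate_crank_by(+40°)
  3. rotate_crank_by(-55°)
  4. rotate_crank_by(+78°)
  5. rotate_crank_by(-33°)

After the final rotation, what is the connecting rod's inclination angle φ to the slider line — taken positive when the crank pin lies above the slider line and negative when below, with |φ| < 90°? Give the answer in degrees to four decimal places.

set_geometry: r = 38 mm, L = 203 mm, e = 5 mm; θ ← 0°
rotate_crank_by(+40°): θ ← 0° +40° = 40°
rotate_crank_by(-55°): θ ← 40° -55° = -15°
rotate_crank_by(+78°): θ ← -15° +78° = 63°
rotate_crank_by(-33°): θ ← 63° -33° = 30°
crank pin P = (r cos θ, r sin θ) = (32.908965, 19.000000)
h = r sin θ − e = 19.000000 − 5 = 14.000000
sin φ = h / L = 14.000000 / 203 = 0.06896552
φ = arcsin(0.06896552) = 3.954572°

3.9546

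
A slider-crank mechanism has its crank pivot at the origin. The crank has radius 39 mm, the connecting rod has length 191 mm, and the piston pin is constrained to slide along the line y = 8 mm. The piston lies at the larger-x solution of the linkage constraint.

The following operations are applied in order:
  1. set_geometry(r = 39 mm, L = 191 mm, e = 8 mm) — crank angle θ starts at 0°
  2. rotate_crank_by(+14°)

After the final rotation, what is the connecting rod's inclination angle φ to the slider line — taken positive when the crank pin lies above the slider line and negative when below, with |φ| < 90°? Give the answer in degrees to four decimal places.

set_geometry: r = 39 mm, L = 191 mm, e = 8 mm; θ ← 0°
rotate_crank_by(+14°): θ ← 0° +14° = 14°
crank pin P = (r cos θ, r sin θ) = (37.841533, 9.434954)
h = r sin θ − e = 9.434954 − 8 = 1.434954
sin φ = h / L = 1.434954 / 191 = 0.00751285
φ = arcsin(0.00751285) = 0.430459°

0.4305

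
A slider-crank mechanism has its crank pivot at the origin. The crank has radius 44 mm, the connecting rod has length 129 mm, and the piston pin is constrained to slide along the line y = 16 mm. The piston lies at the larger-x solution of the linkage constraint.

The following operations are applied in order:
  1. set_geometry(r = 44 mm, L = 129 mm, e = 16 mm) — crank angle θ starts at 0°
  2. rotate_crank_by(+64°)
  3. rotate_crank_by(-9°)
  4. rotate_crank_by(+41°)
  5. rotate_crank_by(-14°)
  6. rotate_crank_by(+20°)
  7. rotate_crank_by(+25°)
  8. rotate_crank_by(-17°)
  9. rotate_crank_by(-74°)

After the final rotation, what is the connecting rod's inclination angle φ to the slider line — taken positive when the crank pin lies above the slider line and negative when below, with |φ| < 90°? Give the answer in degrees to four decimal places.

4.3848

set_geometry: r = 44 mm, L = 129 mm, e = 16 mm; θ ← 0°
rotate_crank_by(+64°): θ ← 0° +64° = 64°
rotate_crank_by(-9°): θ ← 64° -9° = 55°
rotate_crank_by(+41°): θ ← 55° +41° = 96°
rotate_crank_by(-14°): θ ← 96° -14° = 82°
rotate_crank_by(+20°): θ ← 82° +20° = 102°
rotate_crank_by(+25°): θ ← 102° +25° = 127°
rotate_crank_by(-17°): θ ← 127° -17° = 110°
rotate_crank_by(-74°): θ ← 110° -74° = 36°
crank pin P = (r cos θ, r sin θ) = (35.596748, 25.862551)
h = r sin θ − e = 25.862551 − 16 = 9.862551
sin φ = h / L = 9.862551 / 129 = 0.07645388
φ = arcsin(0.07645388) = 4.384764°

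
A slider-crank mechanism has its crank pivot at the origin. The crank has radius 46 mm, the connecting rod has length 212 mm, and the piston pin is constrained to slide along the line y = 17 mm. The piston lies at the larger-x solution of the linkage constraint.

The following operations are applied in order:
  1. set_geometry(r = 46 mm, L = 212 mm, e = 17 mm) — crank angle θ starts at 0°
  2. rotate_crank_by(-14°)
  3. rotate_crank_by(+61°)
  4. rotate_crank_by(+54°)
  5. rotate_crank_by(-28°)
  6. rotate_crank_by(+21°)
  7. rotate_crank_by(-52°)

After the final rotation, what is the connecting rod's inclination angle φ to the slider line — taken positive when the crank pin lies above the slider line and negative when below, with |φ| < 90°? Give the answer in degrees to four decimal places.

set_geometry: r = 46 mm, L = 212 mm, e = 17 mm; θ ← 0°
rotate_crank_by(-14°): θ ← 0° -14° = -14°
rotate_crank_by(+61°): θ ← -14° +61° = 47°
rotate_crank_by(+54°): θ ← 47° +54° = 101°
rotate_crank_by(-28°): θ ← 101° -28° = 73°
rotate_crank_by(+21°): θ ← 73° +21° = 94°
rotate_crank_by(-52°): θ ← 94° -52° = 42°
crank pin P = (r cos θ, r sin θ) = (34.184662, 30.780008)
h = r sin θ − e = 30.780008 − 17 = 13.780008
sin φ = h / L = 13.780008 / 212 = 0.06500004
φ = arcsin(0.06500004) = 3.726855°

3.7269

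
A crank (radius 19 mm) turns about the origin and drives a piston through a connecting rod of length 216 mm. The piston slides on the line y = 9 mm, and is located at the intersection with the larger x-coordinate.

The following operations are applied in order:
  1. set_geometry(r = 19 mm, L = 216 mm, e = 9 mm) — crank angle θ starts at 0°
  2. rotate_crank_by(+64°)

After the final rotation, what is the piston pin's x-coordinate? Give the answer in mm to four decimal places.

224.1780

set_geometry: r = 19 mm, L = 216 mm, e = 9 mm; θ ← 0°
rotate_crank_by(+64°): θ ← 0° +64° = 64°
crank pin P = (r cos θ, r sin θ) = (8.329052, 17.077087)
h = r sin θ − e = 17.077087 − 9 = 8.077087
x = r cos θ + √(L² − h²) = 8.329052 + √(46656.0 − 65.2393) = 8.329052 + 215.848930 = 224.177982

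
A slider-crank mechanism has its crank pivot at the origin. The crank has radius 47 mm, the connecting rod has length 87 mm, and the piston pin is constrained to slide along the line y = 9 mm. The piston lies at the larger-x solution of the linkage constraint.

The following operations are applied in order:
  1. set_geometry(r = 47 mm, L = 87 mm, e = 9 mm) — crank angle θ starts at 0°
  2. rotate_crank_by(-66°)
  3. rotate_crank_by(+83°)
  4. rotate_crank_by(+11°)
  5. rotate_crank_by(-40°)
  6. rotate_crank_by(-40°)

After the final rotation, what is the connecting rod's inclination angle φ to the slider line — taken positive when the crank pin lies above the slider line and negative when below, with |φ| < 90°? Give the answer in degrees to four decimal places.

-31.9484

set_geometry: r = 47 mm, L = 87 mm, e = 9 mm; θ ← 0°
rotate_crank_by(-66°): θ ← 0° -66° = -66°
rotate_crank_by(+83°): θ ← -66° +83° = 17°
rotate_crank_by(+11°): θ ← 17° +11° = 28°
rotate_crank_by(-40°): θ ← 28° -40° = -12°
rotate_crank_by(-40°): θ ← -12° -40° = -52°
crank pin P = (r cos θ, r sin θ) = (28.936089, -37.036505)
h = r sin θ − e = -37.036505 − 9 = -46.036505
sin φ = h / L = -46.036505 / 87 = -0.52915523
φ = arcsin(-0.52915523) = -31.948395°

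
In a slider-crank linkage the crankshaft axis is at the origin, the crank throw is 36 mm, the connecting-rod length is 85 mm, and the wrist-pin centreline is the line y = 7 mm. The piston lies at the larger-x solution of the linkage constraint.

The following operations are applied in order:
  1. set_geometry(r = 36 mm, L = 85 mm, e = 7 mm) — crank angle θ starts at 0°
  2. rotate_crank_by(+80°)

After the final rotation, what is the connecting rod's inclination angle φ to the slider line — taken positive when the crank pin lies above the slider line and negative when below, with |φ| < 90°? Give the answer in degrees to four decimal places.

set_geometry: r = 36 mm, L = 85 mm, e = 7 mm; θ ← 0°
rotate_crank_by(+80°): θ ← 0° +80° = 80°
crank pin P = (r cos θ, r sin θ) = (6.251334, 35.453079)
h = r sin θ − e = 35.453079 − 7 = 28.453079
sin φ = h / L = 28.453079 / 85 = 0.33474211
φ = arcsin(0.33474211) = 19.556856°

19.5569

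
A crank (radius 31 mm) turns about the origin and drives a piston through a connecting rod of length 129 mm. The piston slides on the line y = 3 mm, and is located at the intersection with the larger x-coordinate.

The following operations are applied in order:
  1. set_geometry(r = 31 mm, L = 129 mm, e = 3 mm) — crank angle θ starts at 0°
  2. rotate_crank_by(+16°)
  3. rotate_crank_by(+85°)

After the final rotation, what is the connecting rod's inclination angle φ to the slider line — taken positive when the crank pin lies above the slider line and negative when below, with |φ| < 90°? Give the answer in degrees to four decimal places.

set_geometry: r = 31 mm, L = 129 mm, e = 3 mm; θ ← 0°
rotate_crank_by(+16°): θ ← 0° +16° = 16°
rotate_crank_by(+85°): θ ← 16° +85° = 101°
crank pin P = (r cos θ, r sin θ) = (-5.915079, 30.430443)
h = r sin θ − e = 30.430443 − 3 = 27.430443
sin φ = h / L = 27.430443 / 129 = 0.21263909
φ = arcsin(0.21263909) = 12.277055°

12.2771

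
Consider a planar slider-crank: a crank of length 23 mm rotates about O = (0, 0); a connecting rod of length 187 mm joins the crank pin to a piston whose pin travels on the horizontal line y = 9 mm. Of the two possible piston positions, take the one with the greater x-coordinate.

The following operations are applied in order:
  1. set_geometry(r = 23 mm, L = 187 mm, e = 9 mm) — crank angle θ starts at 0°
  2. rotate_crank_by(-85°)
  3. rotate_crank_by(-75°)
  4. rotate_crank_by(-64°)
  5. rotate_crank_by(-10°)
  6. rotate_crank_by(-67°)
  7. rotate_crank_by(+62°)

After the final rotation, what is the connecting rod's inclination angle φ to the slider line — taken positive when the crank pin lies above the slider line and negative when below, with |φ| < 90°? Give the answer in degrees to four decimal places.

3.2848

set_geometry: r = 23 mm, L = 187 mm, e = 9 mm; θ ← 0°
rotate_crank_by(-85°): θ ← 0° -85° = -85°
rotate_crank_by(-75°): θ ← -85° -75° = -160°
rotate_crank_by(-64°): θ ← -160° -64° = -224°
rotate_crank_by(-10°): θ ← -224° -10° = -234°
rotate_crank_by(-67°): θ ← -234° -67° = -301°
rotate_crank_by(+62°): θ ← -301° +62° = -239°
crank pin P = (r cos θ, r sin θ) = (-11.845876, 19.714848)
h = r sin θ − e = 19.714848 − 9 = 10.714848
sin φ = h / L = 10.714848 / 187 = 0.05729865
φ = arcsin(0.05729865) = 3.284770°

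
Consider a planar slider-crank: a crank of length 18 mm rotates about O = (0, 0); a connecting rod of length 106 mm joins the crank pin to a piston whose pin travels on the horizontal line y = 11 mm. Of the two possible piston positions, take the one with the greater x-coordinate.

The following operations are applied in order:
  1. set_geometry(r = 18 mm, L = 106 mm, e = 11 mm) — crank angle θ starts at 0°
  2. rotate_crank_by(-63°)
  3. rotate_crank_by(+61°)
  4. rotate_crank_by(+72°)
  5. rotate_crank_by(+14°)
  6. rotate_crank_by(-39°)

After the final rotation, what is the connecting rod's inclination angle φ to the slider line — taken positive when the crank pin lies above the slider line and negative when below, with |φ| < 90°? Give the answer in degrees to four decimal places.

set_geometry: r = 18 mm, L = 106 mm, e = 11 mm; θ ← 0°
rotate_crank_by(-63°): θ ← 0° -63° = -63°
rotate_crank_by(+61°): θ ← -63° +61° = -2°
rotate_crank_by(+72°): θ ← -2° +72° = 70°
rotate_crank_by(+14°): θ ← 70° +14° = 84°
rotate_crank_by(-39°): θ ← 84° -39° = 45°
crank pin P = (r cos θ, r sin θ) = (12.727922, 12.727922)
h = r sin θ − e = 12.727922 − 11 = 1.727922
sin φ = h / L = 1.727922 / 106 = 0.01630115
φ = arcsin(0.01630115) = 0.934029°

0.9340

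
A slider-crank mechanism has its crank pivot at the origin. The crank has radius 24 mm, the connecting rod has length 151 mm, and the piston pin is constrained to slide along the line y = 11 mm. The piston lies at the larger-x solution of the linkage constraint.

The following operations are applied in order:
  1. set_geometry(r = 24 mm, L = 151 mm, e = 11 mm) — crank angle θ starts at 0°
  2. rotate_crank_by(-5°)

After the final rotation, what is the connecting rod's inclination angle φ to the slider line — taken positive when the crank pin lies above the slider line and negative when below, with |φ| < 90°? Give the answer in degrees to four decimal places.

-4.9738

set_geometry: r = 24 mm, L = 151 mm, e = 11 mm; θ ← 0°
rotate_crank_by(-5°): θ ← 0° -5° = -5°
crank pin P = (r cos θ, r sin θ) = (23.908673, -2.091738)
h = r sin θ − e = -2.091738 − 11 = -13.091738
sin φ = h / L = -13.091738 / 151 = -0.08670025
φ = arcsin(-0.08670025) = -4.973803°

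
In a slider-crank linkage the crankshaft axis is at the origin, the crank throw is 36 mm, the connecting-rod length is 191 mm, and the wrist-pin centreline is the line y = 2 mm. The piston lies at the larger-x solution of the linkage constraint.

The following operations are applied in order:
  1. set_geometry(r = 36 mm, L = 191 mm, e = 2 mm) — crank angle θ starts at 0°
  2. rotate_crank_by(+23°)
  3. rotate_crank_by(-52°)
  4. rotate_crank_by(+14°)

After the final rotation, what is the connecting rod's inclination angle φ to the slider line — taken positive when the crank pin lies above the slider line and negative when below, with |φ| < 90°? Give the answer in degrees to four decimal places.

-3.3970

set_geometry: r = 36 mm, L = 191 mm, e = 2 mm; θ ← 0°
rotate_crank_by(+23°): θ ← 0° +23° = 23°
rotate_crank_by(-52°): θ ← 23° -52° = -29°
rotate_crank_by(+14°): θ ← -29° +14° = -15°
crank pin P = (r cos θ, r sin θ) = (34.773330, -9.317486)
h = r sin θ − e = -9.317486 − 2 = -11.317486
sin φ = h / L = -11.317486 / 191 = -0.05925385
φ = arcsin(-0.05925385) = -3.396985°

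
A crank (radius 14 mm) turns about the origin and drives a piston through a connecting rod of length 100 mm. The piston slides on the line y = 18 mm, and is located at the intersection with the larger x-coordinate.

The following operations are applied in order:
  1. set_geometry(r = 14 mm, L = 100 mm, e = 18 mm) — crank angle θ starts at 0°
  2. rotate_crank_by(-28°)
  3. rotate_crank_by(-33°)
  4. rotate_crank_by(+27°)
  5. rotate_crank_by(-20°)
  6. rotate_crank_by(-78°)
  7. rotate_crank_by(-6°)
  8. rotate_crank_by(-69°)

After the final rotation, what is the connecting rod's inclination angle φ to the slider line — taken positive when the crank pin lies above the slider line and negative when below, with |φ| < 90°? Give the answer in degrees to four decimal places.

-6.6868

set_geometry: r = 14 mm, L = 100 mm, e = 18 mm; θ ← 0°
rotate_crank_by(-28°): θ ← 0° -28° = -28°
rotate_crank_by(-33°): θ ← -28° -33° = -61°
rotate_crank_by(+27°): θ ← -61° +27° = -34°
rotate_crank_by(-20°): θ ← -34° -20° = -54°
rotate_crank_by(-78°): θ ← -54° -78° = -132°
rotate_crank_by(-6°): θ ← -132° -6° = -138°
rotate_crank_by(-69°): θ ← -138° -69° = -207°
crank pin P = (r cos θ, r sin θ) = (-12.474091, 6.355867)
h = r sin θ − e = 6.355867 − 18 = -11.644133
sin φ = h / L = -11.644133 / 100 = -0.11644133
φ = arcsin(-0.11644133) = -6.686766°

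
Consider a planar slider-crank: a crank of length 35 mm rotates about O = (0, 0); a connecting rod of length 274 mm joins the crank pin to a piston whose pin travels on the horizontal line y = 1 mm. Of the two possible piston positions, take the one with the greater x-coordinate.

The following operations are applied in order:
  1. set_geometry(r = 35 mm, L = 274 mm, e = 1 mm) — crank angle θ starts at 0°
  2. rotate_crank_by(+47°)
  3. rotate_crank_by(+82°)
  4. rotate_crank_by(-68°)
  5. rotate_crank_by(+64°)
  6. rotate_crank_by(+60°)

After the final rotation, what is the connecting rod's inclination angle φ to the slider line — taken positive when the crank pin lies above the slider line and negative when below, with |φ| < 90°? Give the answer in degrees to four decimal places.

set_geometry: r = 35 mm, L = 274 mm, e = 1 mm; θ ← 0°
rotate_crank_by(+47°): θ ← 0° +47° = 47°
rotate_crank_by(+82°): θ ← 47° +82° = 129°
rotate_crank_by(-68°): θ ← 129° -68° = 61°
rotate_crank_by(+64°): θ ← 61° +64° = 125°
rotate_crank_by(+60°): θ ← 125° +60° = 185°
crank pin P = (r cos θ, r sin θ) = (-34.866814, -3.050451)
h = r sin θ − e = -3.050451 − 1 = -4.050451
sin φ = h / L = -4.050451 / 274 = -0.01478267
φ = arcsin(-0.01478267) = -0.847015°

-0.8470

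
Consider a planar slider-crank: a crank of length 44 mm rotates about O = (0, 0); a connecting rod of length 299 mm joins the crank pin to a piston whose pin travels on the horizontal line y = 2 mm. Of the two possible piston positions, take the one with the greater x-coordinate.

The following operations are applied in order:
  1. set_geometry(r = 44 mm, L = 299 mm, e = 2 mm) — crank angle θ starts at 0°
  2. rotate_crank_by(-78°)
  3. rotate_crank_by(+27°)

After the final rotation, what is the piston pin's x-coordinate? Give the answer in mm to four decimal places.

324.4913

set_geometry: r = 44 mm, L = 299 mm, e = 2 mm; θ ← 0°
rotate_crank_by(-78°): θ ← 0° -78° = -78°
rotate_crank_by(+27°): θ ← -78° +27° = -51°
crank pin P = (r cos θ, r sin θ) = (27.690097, -34.194422)
h = r sin θ − e = -34.194422 − 2 = -36.194422
x = r cos θ + √(L² − h²) = 27.690097 + √(89401.0 − 1310.0362) = 27.690097 + 296.801219 = 324.491317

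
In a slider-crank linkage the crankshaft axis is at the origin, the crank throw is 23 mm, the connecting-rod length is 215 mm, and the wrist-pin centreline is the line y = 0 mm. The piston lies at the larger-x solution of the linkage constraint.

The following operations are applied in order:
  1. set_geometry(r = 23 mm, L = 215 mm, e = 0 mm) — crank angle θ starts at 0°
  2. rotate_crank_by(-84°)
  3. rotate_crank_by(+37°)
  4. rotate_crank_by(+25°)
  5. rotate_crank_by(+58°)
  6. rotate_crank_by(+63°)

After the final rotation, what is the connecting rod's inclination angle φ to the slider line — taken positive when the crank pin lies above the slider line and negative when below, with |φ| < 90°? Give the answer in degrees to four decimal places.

set_geometry: r = 23 mm, L = 215 mm, e = 0 mm; θ ← 0°
rotate_crank_by(-84°): θ ← 0° -84° = -84°
rotate_crank_by(+37°): θ ← -84° +37° = -47°
rotate_crank_by(+25°): θ ← -47° +25° = -22°
rotate_crank_by(+58°): θ ← -22° +58° = 36°
rotate_crank_by(+63°): θ ← 36° +63° = 99°
crank pin P = (r cos θ, r sin θ) = (-3.597993, 22.716832)
h = r sin θ − e = 22.716832 − 0 = 22.716832
sin φ = h / L = 22.716832 / 215 = 0.10565968
φ = arcsin(0.10565968) = 6.065175°

6.0652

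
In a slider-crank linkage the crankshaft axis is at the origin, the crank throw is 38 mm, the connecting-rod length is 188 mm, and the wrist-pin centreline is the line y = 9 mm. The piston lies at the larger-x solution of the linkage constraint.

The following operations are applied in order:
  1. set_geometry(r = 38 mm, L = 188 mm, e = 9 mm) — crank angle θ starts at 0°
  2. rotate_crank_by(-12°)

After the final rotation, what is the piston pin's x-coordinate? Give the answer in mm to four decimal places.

224.4084

set_geometry: r = 38 mm, L = 188 mm, e = 9 mm; θ ← 0°
rotate_crank_by(-12°): θ ← 0° -12° = -12°
crank pin P = (r cos θ, r sin θ) = (37.169609, -7.900644)
h = r sin θ − e = -7.900644 − 9 = -16.900644
x = r cos θ + √(L² − h²) = 37.169609 + √(35344.0 − 285.6318) = 37.169609 + 187.238800 = 224.408409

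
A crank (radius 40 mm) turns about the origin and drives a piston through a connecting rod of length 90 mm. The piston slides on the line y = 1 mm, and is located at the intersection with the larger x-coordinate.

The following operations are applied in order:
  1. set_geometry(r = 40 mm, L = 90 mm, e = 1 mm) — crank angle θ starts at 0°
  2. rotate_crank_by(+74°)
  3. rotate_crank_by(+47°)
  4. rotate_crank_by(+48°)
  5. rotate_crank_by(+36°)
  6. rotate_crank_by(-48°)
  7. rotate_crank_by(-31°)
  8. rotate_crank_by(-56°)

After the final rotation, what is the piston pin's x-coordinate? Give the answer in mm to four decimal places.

set_geometry: r = 40 mm, L = 90 mm, e = 1 mm; θ ← 0°
rotate_crank_by(+74°): θ ← 0° +74° = 74°
rotate_crank_by(+47°): θ ← 74° +47° = 121°
rotate_crank_by(+48°): θ ← 121° +48° = 169°
rotate_crank_by(+36°): θ ← 169° +36° = 205°
rotate_crank_by(-48°): θ ← 205° -48° = 157°
rotate_crank_by(-31°): θ ← 157° -31° = 126°
rotate_crank_by(-56°): θ ← 126° -56° = 70°
crank pin P = (r cos θ, r sin θ) = (13.680806, 37.587705)
h = r sin θ − e = 37.587705 − 1 = 36.587705
x = r cos θ + √(L² − h²) = 13.680806 + √(8100.0 − 1338.6601) = 13.680806 + 82.227367 = 95.908173

95.9082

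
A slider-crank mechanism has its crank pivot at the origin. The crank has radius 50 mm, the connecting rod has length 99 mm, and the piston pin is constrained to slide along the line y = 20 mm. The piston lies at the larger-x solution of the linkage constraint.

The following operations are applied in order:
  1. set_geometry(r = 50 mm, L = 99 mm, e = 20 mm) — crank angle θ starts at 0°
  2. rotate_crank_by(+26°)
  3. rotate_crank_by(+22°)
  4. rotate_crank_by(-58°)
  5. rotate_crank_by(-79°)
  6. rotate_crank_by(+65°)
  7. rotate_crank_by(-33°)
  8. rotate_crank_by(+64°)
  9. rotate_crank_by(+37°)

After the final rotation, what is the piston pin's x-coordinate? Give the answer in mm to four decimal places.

set_geometry: r = 50 mm, L = 99 mm, e = 20 mm; θ ← 0°
rotate_crank_by(+26°): θ ← 0° +26° = 26°
rotate_crank_by(+22°): θ ← 26° +22° = 48°
rotate_crank_by(-58°): θ ← 48° -58° = -10°
rotate_crank_by(-79°): θ ← -10° -79° = -89°
rotate_crank_by(+65°): θ ← -89° +65° = -24°
rotate_crank_by(-33°): θ ← -24° -33° = -57°
rotate_crank_by(+64°): θ ← -57° +64° = 7°
rotate_crank_by(+37°): θ ← 7° +37° = 44°
crank pin P = (r cos θ, r sin θ) = (35.966990, 34.732919)
h = r sin θ − e = 34.732919 − 20 = 14.732919
x = r cos θ + √(L² − h²) = 35.966990 + √(9801.0 − 217.0589) = 35.966990 + 97.897605 = 133.864595

133.8646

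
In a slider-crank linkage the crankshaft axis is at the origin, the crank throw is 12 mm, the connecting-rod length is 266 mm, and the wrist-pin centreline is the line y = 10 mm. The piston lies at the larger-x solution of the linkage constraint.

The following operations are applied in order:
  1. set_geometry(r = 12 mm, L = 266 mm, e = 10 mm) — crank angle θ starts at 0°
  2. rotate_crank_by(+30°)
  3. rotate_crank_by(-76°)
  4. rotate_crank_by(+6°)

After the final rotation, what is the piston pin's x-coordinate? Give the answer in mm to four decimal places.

274.6021

set_geometry: r = 12 mm, L = 266 mm, e = 10 mm; θ ← 0°
rotate_crank_by(+30°): θ ← 0° +30° = 30°
rotate_crank_by(-76°): θ ← 30° -76° = -46°
rotate_crank_by(+6°): θ ← -46° +6° = -40°
crank pin P = (r cos θ, r sin θ) = (9.192533, -7.713451)
h = r sin θ − e = -7.713451 − 10 = -17.713451
x = r cos θ + √(L² − h²) = 9.192533 + √(70756.0 − 313.7664) = 9.192533 + 265.409558 = 274.602092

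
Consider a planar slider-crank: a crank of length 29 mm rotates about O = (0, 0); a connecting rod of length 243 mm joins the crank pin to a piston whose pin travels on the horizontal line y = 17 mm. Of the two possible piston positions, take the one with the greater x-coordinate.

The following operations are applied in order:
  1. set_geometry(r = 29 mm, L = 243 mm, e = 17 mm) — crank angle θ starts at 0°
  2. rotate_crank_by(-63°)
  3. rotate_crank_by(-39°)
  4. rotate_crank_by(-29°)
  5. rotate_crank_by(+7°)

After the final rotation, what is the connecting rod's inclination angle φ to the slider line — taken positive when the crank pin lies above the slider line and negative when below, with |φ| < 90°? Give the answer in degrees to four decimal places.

set_geometry: r = 29 mm, L = 243 mm, e = 17 mm; θ ← 0°
rotate_crank_by(-63°): θ ← 0° -63° = -63°
rotate_crank_by(-39°): θ ← -63° -39° = -102°
rotate_crank_by(-29°): θ ← -102° -29° = -131°
rotate_crank_by(+7°): θ ← -131° +7° = -124°
crank pin P = (r cos θ, r sin θ) = (-16.216594, -24.042090)
h = r sin θ − e = -24.042090 − 17 = -41.042090
sin φ = h / L = -41.042090 / 243 = -0.16889749
φ = arcsin(-0.16889749) = -9.723723°

-9.7237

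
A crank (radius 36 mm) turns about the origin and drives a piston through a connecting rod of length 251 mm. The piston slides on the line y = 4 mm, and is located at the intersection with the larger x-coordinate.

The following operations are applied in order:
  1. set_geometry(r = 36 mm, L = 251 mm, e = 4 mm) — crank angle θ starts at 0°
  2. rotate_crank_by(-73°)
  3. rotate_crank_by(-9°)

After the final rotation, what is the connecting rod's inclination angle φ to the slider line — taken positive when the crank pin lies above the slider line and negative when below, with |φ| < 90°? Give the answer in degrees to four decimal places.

-9.0889

set_geometry: r = 36 mm, L = 251 mm, e = 4 mm; θ ← 0°
rotate_crank_by(-73°): θ ← 0° -73° = -73°
rotate_crank_by(-9°): θ ← -73° -9° = -82°
crank pin P = (r cos θ, r sin θ) = (5.010232, -35.649650)
h = r sin θ − e = -35.649650 − 4 = -39.649650
sin φ = h / L = -39.649650 / 251 = -0.15796673
φ = arcsin(-0.15796673) = -9.088898°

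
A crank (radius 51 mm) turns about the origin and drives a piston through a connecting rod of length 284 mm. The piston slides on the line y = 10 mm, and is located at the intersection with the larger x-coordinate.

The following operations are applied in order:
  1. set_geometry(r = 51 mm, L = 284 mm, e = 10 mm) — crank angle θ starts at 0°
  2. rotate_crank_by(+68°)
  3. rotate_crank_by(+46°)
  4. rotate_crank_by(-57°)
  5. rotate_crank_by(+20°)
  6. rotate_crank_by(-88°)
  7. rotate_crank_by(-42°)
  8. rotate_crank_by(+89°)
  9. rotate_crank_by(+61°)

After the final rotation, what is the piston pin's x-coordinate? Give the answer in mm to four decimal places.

274.8648

set_geometry: r = 51 mm, L = 284 mm, e = 10 mm; θ ← 0°
rotate_crank_by(+68°): θ ← 0° +68° = 68°
rotate_crank_by(+46°): θ ← 68° +46° = 114°
rotate_crank_by(-57°): θ ← 114° -57° = 57°
rotate_crank_by(+20°): θ ← 57° +20° = 77°
rotate_crank_by(-88°): θ ← 77° -88° = -11°
rotate_crank_by(-42°): θ ← -11° -42° = -53°
rotate_crank_by(+89°): θ ← -53° +89° = 36°
rotate_crank_by(+61°): θ ← 36° +61° = 97°
crank pin P = (r cos θ, r sin θ) = (-6.215337, 50.619854)
h = r sin θ − e = 50.619854 − 10 = 40.619854
x = r cos θ + √(L² − h²) = -6.215337 + √(80656.0 − 1649.9725) = -6.215337 + 281.080109 = 274.864772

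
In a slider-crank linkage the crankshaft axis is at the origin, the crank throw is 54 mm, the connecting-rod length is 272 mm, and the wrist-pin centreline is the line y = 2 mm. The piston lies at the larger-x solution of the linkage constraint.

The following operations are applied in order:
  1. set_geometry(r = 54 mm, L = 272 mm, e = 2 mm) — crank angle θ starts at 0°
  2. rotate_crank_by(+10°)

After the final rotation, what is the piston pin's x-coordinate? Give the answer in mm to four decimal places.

325.0796

set_geometry: r = 54 mm, L = 272 mm, e = 2 mm; θ ← 0°
rotate_crank_by(+10°): θ ← 0° +10° = 10°
crank pin P = (r cos θ, r sin θ) = (53.179619, 9.377002)
h = r sin θ − e = 9.377002 − 2 = 7.377002
x = r cos θ + √(L² − h²) = 53.179619 + √(73984.0 − 54.4202) = 53.179619 + 271.899945 = 325.079563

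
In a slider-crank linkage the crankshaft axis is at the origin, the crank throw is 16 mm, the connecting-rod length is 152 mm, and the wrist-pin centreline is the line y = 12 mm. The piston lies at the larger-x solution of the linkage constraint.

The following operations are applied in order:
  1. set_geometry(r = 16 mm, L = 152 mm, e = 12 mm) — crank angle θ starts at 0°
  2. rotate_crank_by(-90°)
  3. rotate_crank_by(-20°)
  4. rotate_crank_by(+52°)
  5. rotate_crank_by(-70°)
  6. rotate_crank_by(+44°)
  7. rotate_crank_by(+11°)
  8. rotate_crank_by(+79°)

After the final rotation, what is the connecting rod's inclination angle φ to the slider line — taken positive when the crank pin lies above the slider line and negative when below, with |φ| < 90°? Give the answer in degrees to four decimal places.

set_geometry: r = 16 mm, L = 152 mm, e = 12 mm; θ ← 0°
rotate_crank_by(-90°): θ ← 0° -90° = -90°
rotate_crank_by(-20°): θ ← -90° -20° = -110°
rotate_crank_by(+52°): θ ← -110° +52° = -58°
rotate_crank_by(-70°): θ ← -58° -70° = -128°
rotate_crank_by(+44°): θ ← -128° +44° = -84°
rotate_crank_by(+11°): θ ← -84° +11° = -73°
rotate_crank_by(+79°): θ ← -73° +79° = 6°
crank pin P = (r cos θ, r sin θ) = (15.912350, 1.672455)
h = r sin θ − e = 1.672455 − 12 = -10.327545
sin φ = h / L = -10.327545 / 152 = -0.06794437
φ = arcsin(-0.06794437) = -3.895927°

-3.8959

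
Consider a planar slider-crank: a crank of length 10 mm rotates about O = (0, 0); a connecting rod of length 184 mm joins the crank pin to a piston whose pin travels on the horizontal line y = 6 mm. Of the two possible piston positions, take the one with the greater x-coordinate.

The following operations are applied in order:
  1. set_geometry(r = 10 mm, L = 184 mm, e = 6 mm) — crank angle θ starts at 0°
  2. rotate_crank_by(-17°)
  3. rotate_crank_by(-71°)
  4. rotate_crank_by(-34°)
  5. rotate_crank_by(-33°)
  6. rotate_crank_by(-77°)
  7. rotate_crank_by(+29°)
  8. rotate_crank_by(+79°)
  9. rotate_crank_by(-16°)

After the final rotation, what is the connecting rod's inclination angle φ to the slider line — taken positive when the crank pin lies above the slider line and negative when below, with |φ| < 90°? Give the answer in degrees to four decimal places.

set_geometry: r = 10 mm, L = 184 mm, e = 6 mm; θ ← 0°
rotate_crank_by(-17°): θ ← 0° -17° = -17°
rotate_crank_by(-71°): θ ← -17° -71° = -88°
rotate_crank_by(-34°): θ ← -88° -34° = -122°
rotate_crank_by(-33°): θ ← -122° -33° = -155°
rotate_crank_by(-77°): θ ← -155° -77° = -232°
rotate_crank_by(+29°): θ ← -232° +29° = -203°
rotate_crank_by(+79°): θ ← -203° +79° = -124°
rotate_crank_by(-16°): θ ← -124° -16° = -140°
crank pin P = (r cos θ, r sin θ) = (-7.660444, -6.427876)
h = r sin θ − e = -6.427876 − 6 = -12.427876
sin φ = h / L = -12.427876 / 184 = -0.06754280
φ = arcsin(-0.06754280) = -3.872866°

-3.8729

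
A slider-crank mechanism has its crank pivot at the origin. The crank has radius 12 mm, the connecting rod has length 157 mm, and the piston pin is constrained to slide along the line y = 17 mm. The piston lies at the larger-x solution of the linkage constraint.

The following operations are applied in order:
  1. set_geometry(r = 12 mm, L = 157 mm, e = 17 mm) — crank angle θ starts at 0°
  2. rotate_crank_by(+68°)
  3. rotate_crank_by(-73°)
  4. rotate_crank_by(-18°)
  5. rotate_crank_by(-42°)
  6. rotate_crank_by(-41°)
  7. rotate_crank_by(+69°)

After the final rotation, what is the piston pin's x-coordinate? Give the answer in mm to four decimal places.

164.7039

set_geometry: r = 12 mm, L = 157 mm, e = 17 mm; θ ← 0°
rotate_crank_by(+68°): θ ← 0° +68° = 68°
rotate_crank_by(-73°): θ ← 68° -73° = -5°
rotate_crank_by(-18°): θ ← -5° -18° = -23°
rotate_crank_by(-42°): θ ← -23° -42° = -65°
rotate_crank_by(-41°): θ ← -65° -41° = -106°
rotate_crank_by(+69°): θ ← -106° +69° = -37°
crank pin P = (r cos θ, r sin θ) = (9.583626, -7.221780)
h = r sin θ − e = -7.221780 − 17 = -24.221780
x = r cos θ + √(L² − h²) = 9.583626 + √(24649.0 − 586.6946) = 9.583626 + 155.120293 = 164.703919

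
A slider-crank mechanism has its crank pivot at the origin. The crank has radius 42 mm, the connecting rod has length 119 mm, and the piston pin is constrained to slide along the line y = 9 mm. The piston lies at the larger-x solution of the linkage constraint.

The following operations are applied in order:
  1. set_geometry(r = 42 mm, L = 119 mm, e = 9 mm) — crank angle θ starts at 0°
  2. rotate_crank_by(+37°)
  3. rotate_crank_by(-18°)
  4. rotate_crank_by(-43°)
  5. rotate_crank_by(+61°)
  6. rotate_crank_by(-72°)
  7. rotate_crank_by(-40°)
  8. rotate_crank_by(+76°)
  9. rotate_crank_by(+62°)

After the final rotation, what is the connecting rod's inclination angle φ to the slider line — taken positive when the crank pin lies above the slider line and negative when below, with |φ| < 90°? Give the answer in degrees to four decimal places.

13.8182

set_geometry: r = 42 mm, L = 119 mm, e = 9 mm; θ ← 0°
rotate_crank_by(+37°): θ ← 0° +37° = 37°
rotate_crank_by(-18°): θ ← 37° -18° = 19°
rotate_crank_by(-43°): θ ← 19° -43° = -24°
rotate_crank_by(+61°): θ ← -24° +61° = 37°
rotate_crank_by(-72°): θ ← 37° -72° = -35°
rotate_crank_by(-40°): θ ← -35° -40° = -75°
rotate_crank_by(+76°): θ ← -75° +76° = 1°
rotate_crank_by(+62°): θ ← 1° +62° = 63°
crank pin P = (r cos θ, r sin θ) = (19.067601, 37.422274)
h = r sin θ − e = 37.422274 − 9 = 28.422274
sin φ = h / L = 28.422274 / 119 = 0.23884264
φ = arcsin(0.23884264) = 13.818242°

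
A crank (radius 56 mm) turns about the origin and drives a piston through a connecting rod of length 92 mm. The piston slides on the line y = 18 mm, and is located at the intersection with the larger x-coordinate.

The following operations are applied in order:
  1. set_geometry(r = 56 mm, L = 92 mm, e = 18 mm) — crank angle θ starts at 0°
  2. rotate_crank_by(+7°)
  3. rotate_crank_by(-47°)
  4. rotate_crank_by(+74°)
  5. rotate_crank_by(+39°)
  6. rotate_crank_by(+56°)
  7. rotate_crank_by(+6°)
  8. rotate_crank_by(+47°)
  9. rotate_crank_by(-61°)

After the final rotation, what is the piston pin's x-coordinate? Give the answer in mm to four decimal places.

58.1287

set_geometry: r = 56 mm, L = 92 mm, e = 18 mm; θ ← 0°
rotate_crank_by(+7°): θ ← 0° +7° = 7°
rotate_crank_by(-47°): θ ← 7° -47° = -40°
rotate_crank_by(+74°): θ ← -40° +74° = 34°
rotate_crank_by(+39°): θ ← 34° +39° = 73°
rotate_crank_by(+56°): θ ← 73° +56° = 129°
rotate_crank_by(+6°): θ ← 129° +6° = 135°
rotate_crank_by(+47°): θ ← 135° +47° = 182°
rotate_crank_by(-61°): θ ← 182° -61° = 121°
crank pin P = (r cos θ, r sin θ) = (-28.842132, 48.001369)
h = r sin θ − e = 48.001369 − 18 = 30.001369
x = r cos θ + √(L² − h²) = -28.842132 + √(8464.0 − 900.0821) = -28.842132 + 86.970787 = 58.128655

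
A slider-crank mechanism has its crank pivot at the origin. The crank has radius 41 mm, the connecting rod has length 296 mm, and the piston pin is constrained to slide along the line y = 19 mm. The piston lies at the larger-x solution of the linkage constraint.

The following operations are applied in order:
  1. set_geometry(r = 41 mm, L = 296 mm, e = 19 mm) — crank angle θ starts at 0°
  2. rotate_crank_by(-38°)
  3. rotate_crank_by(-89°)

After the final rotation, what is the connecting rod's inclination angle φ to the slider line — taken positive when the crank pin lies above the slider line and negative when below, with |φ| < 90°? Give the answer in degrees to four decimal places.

-10.0677

set_geometry: r = 41 mm, L = 296 mm, e = 19 mm; θ ← 0°
rotate_crank_by(-38°): θ ← 0° -38° = -38°
rotate_crank_by(-89°): θ ← -38° -89° = -127°
crank pin P = (r cos θ, r sin θ) = (-24.674416, -32.744056)
h = r sin θ − e = -32.744056 − 19 = -51.744056
sin φ = h / L = -51.744056 / 296 = -0.17481100
φ = arcsin(-0.17481100) = -10.067660°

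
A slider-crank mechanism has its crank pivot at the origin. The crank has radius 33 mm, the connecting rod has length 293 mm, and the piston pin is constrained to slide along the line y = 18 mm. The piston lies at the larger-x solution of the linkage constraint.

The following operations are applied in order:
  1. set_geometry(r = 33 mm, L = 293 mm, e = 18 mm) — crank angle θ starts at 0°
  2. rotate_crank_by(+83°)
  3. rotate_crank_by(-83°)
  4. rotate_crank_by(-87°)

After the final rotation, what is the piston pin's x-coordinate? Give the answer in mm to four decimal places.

290.2624

set_geometry: r = 33 mm, L = 293 mm, e = 18 mm; θ ← 0°
rotate_crank_by(+83°): θ ← 0° +83° = 83°
rotate_crank_by(-83°): θ ← 83° -83° = 0°
rotate_crank_by(-87°): θ ← 0° -87° = -87°
crank pin P = (r cos θ, r sin θ) = (1.727087, -32.954775)
h = r sin θ − e = -32.954775 − 18 = -50.954775
x = r cos θ + √(L² − h²) = 1.727087 + √(85849.0 − 2596.3891) = 1.727087 + 288.535285 = 290.262372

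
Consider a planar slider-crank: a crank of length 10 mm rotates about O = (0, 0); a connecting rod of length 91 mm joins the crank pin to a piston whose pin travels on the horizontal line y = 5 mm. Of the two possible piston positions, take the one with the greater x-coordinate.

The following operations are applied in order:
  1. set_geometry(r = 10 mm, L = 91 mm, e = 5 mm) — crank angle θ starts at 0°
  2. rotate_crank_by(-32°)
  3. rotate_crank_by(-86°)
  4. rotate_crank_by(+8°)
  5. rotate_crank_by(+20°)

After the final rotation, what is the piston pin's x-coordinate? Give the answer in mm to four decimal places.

set_geometry: r = 10 mm, L = 91 mm, e = 5 mm; θ ← 0°
rotate_crank_by(-32°): θ ← 0° -32° = -32°
rotate_crank_by(-86°): θ ← -32° -86° = -118°
rotate_crank_by(+8°): θ ← -118° +8° = -110°
rotate_crank_by(+20°): θ ← -110° +20° = -90°
crank pin P = (r cos θ, r sin θ) = (0.000000, -10.000000)
h = r sin θ − e = -10.000000 − 5 = -15.000000
x = r cos θ + √(L² − h²) = 0.000000 + √(8281.0 − 225.0000) = 0.000000 + 89.755223 = 89.755223

89.7552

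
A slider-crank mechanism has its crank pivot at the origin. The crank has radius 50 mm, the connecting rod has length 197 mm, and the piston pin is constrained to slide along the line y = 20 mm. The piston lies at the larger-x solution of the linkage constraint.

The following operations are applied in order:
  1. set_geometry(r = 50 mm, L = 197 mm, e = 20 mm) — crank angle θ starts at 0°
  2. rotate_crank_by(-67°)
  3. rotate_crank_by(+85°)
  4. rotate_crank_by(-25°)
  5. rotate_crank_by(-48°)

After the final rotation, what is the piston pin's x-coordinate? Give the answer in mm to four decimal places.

set_geometry: r = 50 mm, L = 197 mm, e = 20 mm; θ ← 0°
rotate_crank_by(-67°): θ ← 0° -67° = -67°
rotate_crank_by(+85°): θ ← -67° +85° = 18°
rotate_crank_by(-25°): θ ← 18° -25° = -7°
rotate_crank_by(-48°): θ ← -7° -48° = -55°
crank pin P = (r cos θ, r sin θ) = (28.678822, -40.957602)
h = r sin θ − e = -40.957602 − 20 = -60.957602
x = r cos θ + √(L² − h²) = 28.678822 + √(38809.0 − 3715.8293) = 28.678822 + 187.331713 = 216.010535

216.0105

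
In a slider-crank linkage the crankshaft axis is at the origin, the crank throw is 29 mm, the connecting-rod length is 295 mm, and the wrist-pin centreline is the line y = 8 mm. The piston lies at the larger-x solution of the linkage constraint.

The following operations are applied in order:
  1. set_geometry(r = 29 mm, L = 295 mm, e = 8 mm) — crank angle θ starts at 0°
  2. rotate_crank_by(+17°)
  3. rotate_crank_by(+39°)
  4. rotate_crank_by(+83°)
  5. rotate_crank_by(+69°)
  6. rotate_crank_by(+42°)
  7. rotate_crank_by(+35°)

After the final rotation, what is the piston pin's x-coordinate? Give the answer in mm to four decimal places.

set_geometry: r = 29 mm, L = 295 mm, e = 8 mm; θ ← 0°
rotate_crank_by(+17°): θ ← 0° +17° = 17°
rotate_crank_by(+39°): θ ← 17° +39° = 56°
rotate_crank_by(+83°): θ ← 56° +83° = 139°
rotate_crank_by(+69°): θ ← 139° +69° = 208°
rotate_crank_by(+42°): θ ← 208° +42° = 250°
rotate_crank_by(+35°): θ ← 250° +35° = 285°
crank pin P = (r cos θ, r sin θ) = (7.505752, -28.011849)
h = r sin θ − e = -28.011849 − 8 = -36.011849
x = r cos θ + √(L² − h²) = 7.505752 + √(87025.0 − 1296.8533) = 7.505752 + 292.793693 = 300.299445

300.2994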